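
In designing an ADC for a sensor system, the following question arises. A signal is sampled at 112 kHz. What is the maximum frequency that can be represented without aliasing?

The maximum frequency that can be represented without aliasing
is the Nyquist frequency: f_max = f_s / 2 = 112 kHz / 2 = 56 kHz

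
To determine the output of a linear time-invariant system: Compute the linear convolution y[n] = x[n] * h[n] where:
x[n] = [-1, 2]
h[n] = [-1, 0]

y[n] = sum_k x[k]*h[n-k]. Output length = len(x) + len(h) - 1 = 2 + 2 - 1 = 3.
y[0] = -1*-1 = 1
y[1] = 2*-1 + -1*0 = -2
y[2] = 2*0 = 0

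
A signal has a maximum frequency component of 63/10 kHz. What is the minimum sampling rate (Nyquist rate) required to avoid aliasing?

By the Nyquist-Shannon sampling theorem,
the minimum sampling rate (Nyquist rate) must be at least 2 * f_max.
Nyquist rate = 2 * 63/10 kHz = 63/5 kHz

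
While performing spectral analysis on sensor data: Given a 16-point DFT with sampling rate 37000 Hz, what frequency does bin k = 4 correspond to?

The frequency of DFT bin k is: f_k = k * f_s / N
f_4 = 4 * 37000 / 16 = 9250 Hz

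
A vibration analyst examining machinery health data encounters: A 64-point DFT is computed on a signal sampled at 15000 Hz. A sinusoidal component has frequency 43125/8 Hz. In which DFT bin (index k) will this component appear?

DFT frequency resolution = f_s/N = 15000/64 = 1875/8 Hz
Bin index k = f_signal / resolution = 43125/8 / 1875/8 = 23
The signal frequency 43125/8 Hz falls in DFT bin k = 23.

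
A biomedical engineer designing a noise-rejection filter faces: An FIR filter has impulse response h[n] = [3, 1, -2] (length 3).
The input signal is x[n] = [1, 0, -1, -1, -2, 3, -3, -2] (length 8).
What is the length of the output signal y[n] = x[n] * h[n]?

For linear convolution, the output length is:
len(y) = len(x) + len(h) - 1 = 8 + 3 - 1 = 10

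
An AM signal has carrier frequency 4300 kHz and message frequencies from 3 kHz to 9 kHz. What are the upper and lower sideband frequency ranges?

Upper sideband (USB) = fc + [fm_low, fm_high] = 4300 + [3, 9] = [4303, 4309] kHz
Lower sideband (LSB) = fc - [fm_high, fm_low] = 4300 - [9, 3] = [4291, 4297] kHz
Total occupied spectrum: 4291 kHz to 4309 kHz (plus carrier at 4300 kHz)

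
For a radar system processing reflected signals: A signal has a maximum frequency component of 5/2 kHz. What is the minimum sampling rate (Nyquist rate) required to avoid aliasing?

By the Nyquist-Shannon sampling theorem,
the minimum sampling rate (Nyquist rate) must be at least 2 * f_max.
Nyquist rate = 2 * 5/2 kHz = 5 kHz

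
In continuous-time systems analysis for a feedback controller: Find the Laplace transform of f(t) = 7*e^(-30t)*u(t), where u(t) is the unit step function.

Standard Laplace transform pair:
e^(-at)*u(t) <-> 1/(s+a)
With a = 30: L{7*e^(-30t)*u(t)} = 7/(s+30), ROC: Re(s) > -30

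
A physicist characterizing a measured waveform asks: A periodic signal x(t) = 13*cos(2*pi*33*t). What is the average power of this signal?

Average power of A*cos(wt) is A^2/2.
P = 13^2 / 2 = 169/2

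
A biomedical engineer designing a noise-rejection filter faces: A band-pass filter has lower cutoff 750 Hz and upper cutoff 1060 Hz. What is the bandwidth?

Bandwidth = f_high - f_low
= 1060 Hz - 750 Hz = 310 Hz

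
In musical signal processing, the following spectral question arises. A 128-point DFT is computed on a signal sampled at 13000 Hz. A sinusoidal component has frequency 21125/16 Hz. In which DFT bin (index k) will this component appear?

DFT frequency resolution = f_s/N = 13000/128 = 1625/16 Hz
Bin index k = f_signal / resolution = 21125/16 / 1625/16 = 13
The signal frequency 21125/16 Hz falls in DFT bin k = 13.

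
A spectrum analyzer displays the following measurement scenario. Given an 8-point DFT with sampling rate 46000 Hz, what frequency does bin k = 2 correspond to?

The frequency of DFT bin k is: f_k = k * f_s / N
f_2 = 2 * 46000 / 8 = 11500 Hz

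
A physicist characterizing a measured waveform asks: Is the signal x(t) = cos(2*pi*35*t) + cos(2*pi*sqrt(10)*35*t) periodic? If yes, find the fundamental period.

f1 = 35 Hz, f2 = 35*sqrt(10) Hz
Ratio f2/f1 = sqrt(10), which is irrational.
Since the frequency ratio is irrational, no common period exists.
The signal is not periodic.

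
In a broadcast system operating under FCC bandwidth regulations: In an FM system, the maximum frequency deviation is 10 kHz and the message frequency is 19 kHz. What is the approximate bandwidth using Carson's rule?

Carson's rule: BW = 2*(delta_f + f_m)
= 2*(10 + 19) kHz = 58 kHz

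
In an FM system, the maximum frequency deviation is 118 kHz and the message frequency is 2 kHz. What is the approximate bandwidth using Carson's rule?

Carson's rule: BW = 2*(delta_f + f_m)
= 2*(118 + 2) kHz = 240 kHz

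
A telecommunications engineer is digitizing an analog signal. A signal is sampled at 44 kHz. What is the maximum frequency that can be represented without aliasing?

The maximum frequency that can be represented without aliasing
is the Nyquist frequency: f_max = f_s / 2 = 44 kHz / 2 = 22 kHz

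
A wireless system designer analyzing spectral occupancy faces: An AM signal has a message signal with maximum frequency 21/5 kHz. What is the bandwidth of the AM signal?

In AM (double-sideband), the bandwidth is twice the message frequency.
BW = 2 * f_m = 2 * 21/5 kHz = 42/5 kHz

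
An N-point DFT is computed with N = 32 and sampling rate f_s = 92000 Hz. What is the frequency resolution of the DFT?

DFT frequency resolution = f_s / N
= 92000 / 32 = 2875 Hz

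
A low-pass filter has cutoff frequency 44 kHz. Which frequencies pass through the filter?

A low-pass filter passes all frequencies below the cutoff frequency 44 kHz and attenuates higher frequencies.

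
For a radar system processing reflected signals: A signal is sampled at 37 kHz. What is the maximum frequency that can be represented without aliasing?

The maximum frequency that can be represented without aliasing
is the Nyquist frequency: f_max = f_s / 2 = 37 kHz / 2 = 37/2 kHz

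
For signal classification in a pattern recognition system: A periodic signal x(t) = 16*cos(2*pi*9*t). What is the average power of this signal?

Average power of A*cos(wt) is A^2/2.
P = 16^2 / 2 = 256/2 = 128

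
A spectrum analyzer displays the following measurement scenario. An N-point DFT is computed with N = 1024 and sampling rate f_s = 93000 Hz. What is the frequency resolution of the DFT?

DFT frequency resolution = f_s / N
= 93000 / 1024 = 11625/128 Hz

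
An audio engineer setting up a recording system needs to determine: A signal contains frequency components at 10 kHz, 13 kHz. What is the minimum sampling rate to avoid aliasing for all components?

The highest frequency component is f_max = 13 kHz.
Nyquist rate = 2 * f_max = 2 * 13 kHz = 26 kHz.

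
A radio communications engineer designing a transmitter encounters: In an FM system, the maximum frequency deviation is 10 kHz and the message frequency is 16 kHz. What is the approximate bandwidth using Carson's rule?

Carson's rule: BW = 2*(delta_f + f_m)
= 2*(10 + 16) kHz = 52 kHz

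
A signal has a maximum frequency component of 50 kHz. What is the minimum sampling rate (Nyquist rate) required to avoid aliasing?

By the Nyquist-Shannon sampling theorem,
the minimum sampling rate (Nyquist rate) must be at least 2 * f_max.
Nyquist rate = 2 * 50 kHz = 100 kHz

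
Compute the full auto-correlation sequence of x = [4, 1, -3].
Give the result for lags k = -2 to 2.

r_xx[k] = sum_m x[m]*x[m+k], indexed from 0, for k = -2 to 2:
  r_xx[-2] = x[2]*x[0] = -12
  r_xx[-1] = x[1]*x[0] + x[2]*x[1] = 1
  r_xx[0] = x[0]*x[0] + x[1]*x[1] + x[2]*x[2] = 26
  r_xx[1] = x[0]*x[1] + x[1]*x[2] = 1
  r_xx[2] = x[0]*x[2] = -12
r_xx = [-12, 1, 26, 1, -12]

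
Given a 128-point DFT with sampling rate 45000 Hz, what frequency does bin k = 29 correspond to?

The frequency of DFT bin k is: f_k = k * f_s / N
f_29 = 29 * 45000 / 128 = 163125/16 Hz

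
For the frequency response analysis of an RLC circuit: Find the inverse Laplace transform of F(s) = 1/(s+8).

Standard pair: k/(s+a) <-> k*e^(-at)*u(t)
With k=1, a=8: f(t) = e^(-8t)*u(t)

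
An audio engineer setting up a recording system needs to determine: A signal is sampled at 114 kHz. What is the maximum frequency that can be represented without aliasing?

The maximum frequency that can be represented without aliasing
is the Nyquist frequency: f_max = f_s / 2 = 114 kHz / 2 = 57 kHz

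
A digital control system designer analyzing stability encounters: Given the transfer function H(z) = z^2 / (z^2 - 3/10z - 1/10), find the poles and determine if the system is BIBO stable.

Poles are roots of the denominator: z^2 - 3/10z - 1/10 = 0.
Quadratic formula: z = [-(-3/10) +/- sqrt((-3/10)^2 - 4*(-1/10))] / 2
Discriminant = 9/100 + 2/5 = 49/100; sqrt = 7/10.
z = (3/10 +/- 7/10) / 2 => z = 1/2 or z = -1/5.
|p1| = 1/5, |p2| = 1/2.
For BIBO stability, all poles must lie inside the unit circle (|p| < 1).
System is STABLE since both |p| < 1.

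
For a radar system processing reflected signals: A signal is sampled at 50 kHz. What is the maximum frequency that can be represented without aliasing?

The maximum frequency that can be represented without aliasing
is the Nyquist frequency: f_max = f_s / 2 = 50 kHz / 2 = 25 kHz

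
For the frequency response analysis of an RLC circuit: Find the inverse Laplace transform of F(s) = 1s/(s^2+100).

Standard pair: s/(s^2+w^2) <-> cos(wt)*u(t)
With k=1, w=10: f(t) = cos(10t)*u(t)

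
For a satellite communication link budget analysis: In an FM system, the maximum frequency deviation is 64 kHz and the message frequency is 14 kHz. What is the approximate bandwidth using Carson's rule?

Carson's rule: BW = 2*(delta_f + f_m)
= 2*(64 + 14) kHz = 156 kHz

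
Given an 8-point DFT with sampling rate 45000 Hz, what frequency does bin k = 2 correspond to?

The frequency of DFT bin k is: f_k = k * f_s / N
f_2 = 2 * 45000 / 8 = 11250 Hz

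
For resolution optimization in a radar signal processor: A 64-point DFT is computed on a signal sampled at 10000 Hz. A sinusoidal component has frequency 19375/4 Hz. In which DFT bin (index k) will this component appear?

DFT frequency resolution = f_s/N = 10000/64 = 625/4 Hz
Bin index k = f_signal / resolution = 19375/4 / 625/4 = 31
The signal frequency 19375/4 Hz falls in DFT bin k = 31.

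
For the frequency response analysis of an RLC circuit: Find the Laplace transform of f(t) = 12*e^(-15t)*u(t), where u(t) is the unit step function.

Standard Laplace transform pair:
e^(-at)*u(t) <-> 1/(s+a)
With a = 15: L{12*e^(-15t)*u(t)} = 12/(s+15), ROC: Re(s) > -15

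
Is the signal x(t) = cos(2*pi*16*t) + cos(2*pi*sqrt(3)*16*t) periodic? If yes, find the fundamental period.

f1 = 16 Hz, f2 = 16*sqrt(3) Hz
Ratio f2/f1 = sqrt(3), which is irrational.
Since the frequency ratio is irrational, no common period exists.
The signal is not periodic.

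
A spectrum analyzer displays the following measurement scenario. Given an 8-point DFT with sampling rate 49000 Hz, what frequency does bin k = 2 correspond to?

The frequency of DFT bin k is: f_k = k * f_s / N
f_2 = 2 * 49000 / 8 = 12250 Hz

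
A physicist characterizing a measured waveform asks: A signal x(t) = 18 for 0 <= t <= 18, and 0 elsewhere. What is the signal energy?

Energy = integral of |x(t)|^2 dt over the signal duration
= 18^2 * 18 = 324 * 18 = 5832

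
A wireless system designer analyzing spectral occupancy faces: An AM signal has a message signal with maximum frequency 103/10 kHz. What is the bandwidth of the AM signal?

In AM (double-sideband), the bandwidth is twice the message frequency.
BW = 2 * f_m = 2 * 103/10 kHz = 103/5 kHz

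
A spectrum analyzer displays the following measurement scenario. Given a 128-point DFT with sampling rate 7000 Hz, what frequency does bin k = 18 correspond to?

The frequency of DFT bin k is: f_k = k * f_s / N
f_18 = 18 * 7000 / 128 = 7875/8 Hz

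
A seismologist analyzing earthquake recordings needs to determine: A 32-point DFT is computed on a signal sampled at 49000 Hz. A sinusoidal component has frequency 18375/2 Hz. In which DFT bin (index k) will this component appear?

DFT frequency resolution = f_s/N = 49000/32 = 6125/4 Hz
Bin index k = f_signal / resolution = 18375/2 / 6125/4 = 6
The signal frequency 18375/2 Hz falls in DFT bin k = 6.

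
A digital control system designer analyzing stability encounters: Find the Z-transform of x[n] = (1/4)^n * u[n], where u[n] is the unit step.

The Z-transform of a^n * u[n] is z/(z-a) for |z| > |a|.
Here a = 1/4, so X(z) = z/(z - (1/4)) = 4z/(4z - 1)
ROC: |z| > 1/4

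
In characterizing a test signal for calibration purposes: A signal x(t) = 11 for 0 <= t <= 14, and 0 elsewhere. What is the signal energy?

Energy = integral of |x(t)|^2 dt over the signal duration
= 11^2 * 14 = 121 * 14 = 1694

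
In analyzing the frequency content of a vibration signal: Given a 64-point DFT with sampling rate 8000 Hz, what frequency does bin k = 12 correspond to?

The frequency of DFT bin k is: f_k = k * f_s / N
f_12 = 12 * 8000 / 64 = 1500 Hz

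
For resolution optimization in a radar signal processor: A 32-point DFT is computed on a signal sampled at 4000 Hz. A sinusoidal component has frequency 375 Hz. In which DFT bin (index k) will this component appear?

DFT frequency resolution = f_s/N = 4000/32 = 125 Hz
Bin index k = f_signal / resolution = 375 / 125 = 3
The signal frequency 375 Hz falls in DFT bin k = 3.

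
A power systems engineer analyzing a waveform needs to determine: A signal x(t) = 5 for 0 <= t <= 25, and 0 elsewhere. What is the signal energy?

Energy = integral of |x(t)|^2 dt over the signal duration
= 5^2 * 25 = 25 * 25 = 625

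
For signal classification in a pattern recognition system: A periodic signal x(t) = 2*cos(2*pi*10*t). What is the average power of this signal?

Average power of A*cos(wt) is A^2/2.
P = 2^2 / 2 = 4/2 = 2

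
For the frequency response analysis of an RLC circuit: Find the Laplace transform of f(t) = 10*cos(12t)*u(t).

Standard pair: cos(wt)*u(t) <-> s/(s^2+w^2)
With w = 12: L{10*cos(12t)*u(t)} = 10s/(s^2+144)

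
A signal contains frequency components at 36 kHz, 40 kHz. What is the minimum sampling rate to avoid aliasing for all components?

The highest frequency component is f_max = 40 kHz.
Nyquist rate = 2 * f_max = 2 * 40 kHz = 80 kHz.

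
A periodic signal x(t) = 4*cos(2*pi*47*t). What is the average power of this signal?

Average power of A*cos(wt) is A^2/2.
P = 4^2 / 2 = 16/2 = 8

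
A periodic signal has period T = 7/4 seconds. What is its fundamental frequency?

The fundamental frequency is the reciprocal of the period.
f = 1/T = 1/(7/4) = 4/7 Hz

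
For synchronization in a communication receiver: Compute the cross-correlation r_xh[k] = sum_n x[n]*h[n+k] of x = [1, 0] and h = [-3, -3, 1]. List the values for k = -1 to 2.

Both sequences indexed from 0 and zero outside their support.
Lags with overlap: k = -1 to 2.
  r_xh[-1] = x[1]*h[0] = 0
  r_xh[0] = x[0]*h[0] + x[1]*h[1] = -3
  r_xh[1] = x[0]*h[1] + x[1]*h[2] = -3
  r_xh[2] = x[0]*h[2] = 1
r_xh = [0, -3, -3, 1] (for k = -1, ..., 2)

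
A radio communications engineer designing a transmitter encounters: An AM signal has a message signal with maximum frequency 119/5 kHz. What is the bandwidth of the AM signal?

In AM (double-sideband), the bandwidth is twice the message frequency.
BW = 2 * f_m = 2 * 119/5 kHz = 238/5 kHz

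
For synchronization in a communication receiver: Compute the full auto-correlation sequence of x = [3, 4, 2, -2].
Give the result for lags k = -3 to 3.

r_xx[k] = sum_m x[m]*x[m+k], indexed from 0, for k = -3 to 3:
  r_xx[-3] = x[3]*x[0] = -6
  r_xx[-2] = x[2]*x[0] + x[3]*x[1] = -2
  r_xx[-1] = x[1]*x[0] + x[2]*x[1] + x[3]*x[2] = 16
  r_xx[0] = x[0]*x[0] + x[1]*x[1] + x[2]*x[2] + x[3]*x[3] = 33
  r_xx[1] = x[0]*x[1] + x[1]*x[2] + x[2]*x[3] = 16
  r_xx[2] = x[0]*x[2] + x[1]*x[3] = -2
  r_xx[3] = x[0]*x[3] = -6
r_xx = [-6, -2, 16, 33, 16, -2, -6]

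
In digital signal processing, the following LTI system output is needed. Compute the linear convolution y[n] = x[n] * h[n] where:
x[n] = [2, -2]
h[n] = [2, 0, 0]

y[n] = sum_k x[k]*h[n-k]. Output length = len(x) + len(h) - 1 = 2 + 3 - 1 = 4.
y[0] = 2*2 = 4
y[1] = -2*2 + 2*0 = -4
y[2] = -2*0 + 2*0 = 0
y[3] = -2*0 = 0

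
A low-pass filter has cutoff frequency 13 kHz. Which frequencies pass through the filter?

A low-pass filter passes all frequencies below the cutoff frequency 13 kHz and attenuates higher frequencies.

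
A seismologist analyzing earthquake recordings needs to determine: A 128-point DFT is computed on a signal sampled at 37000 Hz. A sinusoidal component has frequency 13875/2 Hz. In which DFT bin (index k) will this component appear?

DFT frequency resolution = f_s/N = 37000/128 = 4625/16 Hz
Bin index k = f_signal / resolution = 13875/2 / 4625/16 = 24
The signal frequency 13875/2 Hz falls in DFT bin k = 24.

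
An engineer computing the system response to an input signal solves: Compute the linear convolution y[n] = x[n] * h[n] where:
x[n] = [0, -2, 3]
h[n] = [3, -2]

y[n] = sum_k x[k]*h[n-k]. Output length = len(x) + len(h) - 1 = 3 + 2 - 1 = 4.
y[0] = 0*3 = 0
y[1] = -2*3 + 0*-2 = -6
y[2] = 3*3 + -2*-2 = 13
y[3] = 3*-2 = -6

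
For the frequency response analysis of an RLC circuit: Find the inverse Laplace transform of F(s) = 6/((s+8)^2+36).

Standard pair: w/((s+a)^2+w^2) <-> e^(-at)*sin(wt)*u(t)
With a=8, w=6: f(t) = e^(-8t)*sin(6t)*u(t)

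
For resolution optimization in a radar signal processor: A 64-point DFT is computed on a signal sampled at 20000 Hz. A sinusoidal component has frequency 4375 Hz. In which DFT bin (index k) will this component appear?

DFT frequency resolution = f_s/N = 20000/64 = 625/2 Hz
Bin index k = f_signal / resolution = 4375 / 625/2 = 14
The signal frequency 4375 Hz falls in DFT bin k = 14.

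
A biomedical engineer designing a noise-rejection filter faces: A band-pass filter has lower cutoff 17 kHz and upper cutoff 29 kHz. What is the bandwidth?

Bandwidth = f_high - f_low
= 29 kHz - 17 kHz = 12 kHz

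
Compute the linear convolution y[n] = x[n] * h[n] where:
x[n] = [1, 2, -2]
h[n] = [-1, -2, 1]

y[n] = sum_k x[k]*h[n-k]. Output length = len(x) + len(h) - 1 = 3 + 3 - 1 = 5.
y[0] = 1*-1 = -1
y[1] = 2*-1 + 1*-2 = -4
y[2] = -2*-1 + 2*-2 + 1*1 = -1
y[3] = -2*-2 + 2*1 = 6
y[4] = -2*1 = -2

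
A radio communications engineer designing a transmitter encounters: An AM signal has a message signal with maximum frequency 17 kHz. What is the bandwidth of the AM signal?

In AM (double-sideband), the bandwidth is twice the message frequency.
BW = 2 * f_m = 2 * 17 kHz = 34 kHz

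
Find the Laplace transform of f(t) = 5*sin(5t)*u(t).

Standard pair: sin(wt)*u(t) <-> w/(s^2+w^2)
With w = 5: L{5*sin(5t)*u(t)} = 25/(s^2+25)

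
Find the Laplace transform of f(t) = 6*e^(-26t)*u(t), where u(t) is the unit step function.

Standard Laplace transform pair:
e^(-at)*u(t) <-> 1/(s+a)
With a = 26: L{6*e^(-26t)*u(t)} = 6/(s+26), ROC: Re(s) > -26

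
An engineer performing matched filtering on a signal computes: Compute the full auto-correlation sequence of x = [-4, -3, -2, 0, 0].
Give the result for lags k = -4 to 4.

r_xx[k] = sum_m x[m]*x[m+k], indexed from 0, for k = -4 to 4:
  r_xx[-4] = x[4]*x[0] = 0
  r_xx[-3] = x[3]*x[0] + x[4]*x[1] = 0
  r_xx[-2] = x[2]*x[0] + x[3]*x[1] + x[4]*x[2] = 8
  r_xx[-1] = x[1]*x[0] + x[2]*x[1] + x[3]*x[2] + x[4]*x[3] = 18
  r_xx[0] = x[0]*x[0] + x[1]*x[1] + x[2]*x[2] + x[3]*x[3] + x[4]*x[4] = 29
  r_xx[1] = x[0]*x[1] + x[1]*x[2] + x[2]*x[3] + x[3]*x[4] = 18
  r_xx[2] = x[0]*x[2] + x[1]*x[3] + x[2]*x[4] = 8
  r_xx[3] = x[0]*x[3] + x[1]*x[4] = 0
  r_xx[4] = x[0]*x[4] = 0
r_xx = [0, 0, 8, 18, 29, 18, 8, 0, 0]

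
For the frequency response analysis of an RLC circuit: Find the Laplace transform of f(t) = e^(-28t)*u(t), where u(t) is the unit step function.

Standard Laplace transform pair:
e^(-at)*u(t) <-> 1/(s+a)
With a = 28: L{e^(-28t)*u(t)} = 1/(s+28), ROC: Re(s) > -28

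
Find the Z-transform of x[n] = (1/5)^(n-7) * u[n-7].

Time-shifting property: if X(z) = Z{x[n]}, then Z{x[n-d]} = z^(-d) * X(z)
X(z) = z/(z - 1/5) for x[n] = (1/5)^n * u[n]
Z{x[n-7]} = z^(-7) * z/(z - 1/5) = z^(-6)/(z - 1/5)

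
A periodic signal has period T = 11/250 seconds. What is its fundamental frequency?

The fundamental frequency is the reciprocal of the period.
f = 1/T = 1/(11/250) = 250/11 Hz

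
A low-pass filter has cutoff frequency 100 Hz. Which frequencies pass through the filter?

A low-pass filter passes all frequencies below the cutoff frequency 100 Hz and attenuates higher frequencies.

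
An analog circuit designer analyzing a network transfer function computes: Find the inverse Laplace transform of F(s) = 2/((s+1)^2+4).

Standard pair: w/((s+a)^2+w^2) <-> e^(-at)*sin(wt)*u(t)
With a=1, w=2: f(t) = e^(-t)*sin(2t)*u(t)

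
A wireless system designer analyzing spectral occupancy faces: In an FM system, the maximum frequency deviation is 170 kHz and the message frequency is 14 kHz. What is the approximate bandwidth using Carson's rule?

Carson's rule: BW = 2*(delta_f + f_m)
= 2*(170 + 14) kHz = 368 kHz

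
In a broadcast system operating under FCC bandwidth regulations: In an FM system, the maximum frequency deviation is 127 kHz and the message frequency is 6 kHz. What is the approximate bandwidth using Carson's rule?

Carson's rule: BW = 2*(delta_f + f_m)
= 2*(127 + 6) kHz = 266 kHz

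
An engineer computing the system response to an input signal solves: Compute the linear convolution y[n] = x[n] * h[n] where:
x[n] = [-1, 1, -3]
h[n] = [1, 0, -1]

y[n] = sum_k x[k]*h[n-k]. Output length = len(x) + len(h) - 1 = 3 + 3 - 1 = 5.
y[0] = -1*1 = -1
y[1] = 1*1 + -1*0 = 1
y[2] = -3*1 + 1*0 + -1*-1 = -2
y[3] = -3*0 + 1*-1 = -1
y[4] = -3*-1 = 3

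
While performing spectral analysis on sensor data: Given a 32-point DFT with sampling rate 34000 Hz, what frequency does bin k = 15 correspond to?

The frequency of DFT bin k is: f_k = k * f_s / N
f_15 = 15 * 34000 / 32 = 31875/2 Hz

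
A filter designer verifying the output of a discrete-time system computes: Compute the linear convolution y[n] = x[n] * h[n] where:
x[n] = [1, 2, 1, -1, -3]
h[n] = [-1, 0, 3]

y[n] = sum_k x[k]*h[n-k]. Output length = len(x) + len(h) - 1 = 5 + 3 - 1 = 7.
y[0] = 1*-1 = -1
y[1] = 2*-1 + 1*0 = -2
y[2] = 1*-1 + 2*0 + 1*3 = 2
y[3] = -1*-1 + 1*0 + 2*3 = 7
y[4] = -3*-1 + -1*0 + 1*3 = 6
y[5] = -3*0 + -1*3 = -3
y[6] = -3*3 = -9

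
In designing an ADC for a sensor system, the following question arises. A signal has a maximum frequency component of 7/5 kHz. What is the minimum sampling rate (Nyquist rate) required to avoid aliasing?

By the Nyquist-Shannon sampling theorem,
the minimum sampling rate (Nyquist rate) must be at least 2 * f_max.
Nyquist rate = 2 * 7/5 kHz = 14/5 kHz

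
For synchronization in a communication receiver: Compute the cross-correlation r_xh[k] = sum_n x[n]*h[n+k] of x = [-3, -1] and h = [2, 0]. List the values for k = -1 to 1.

Both sequences indexed from 0 and zero outside their support.
Lags with overlap: k = -1 to 1.
  r_xh[-1] = x[1]*h[0] = -2
  r_xh[0] = x[0]*h[0] + x[1]*h[1] = -6
  r_xh[1] = x[0]*h[1] = 0
r_xh = [-2, -6, 0] (for k = -1, ..., 1)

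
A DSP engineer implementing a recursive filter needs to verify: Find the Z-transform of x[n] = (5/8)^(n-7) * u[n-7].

Time-shifting property: if X(z) = Z{x[n]}, then Z{x[n-d]} = z^(-d) * X(z)
X(z) = z/(z - 5/8) for x[n] = (5/8)^n * u[n]
Z{x[n-7]} = z^(-7) * z/(z - 5/8) = z^(-6)/(z - 5/8)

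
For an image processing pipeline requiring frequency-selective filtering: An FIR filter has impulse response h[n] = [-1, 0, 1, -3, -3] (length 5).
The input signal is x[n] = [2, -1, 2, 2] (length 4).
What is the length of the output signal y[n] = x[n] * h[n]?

For linear convolution, the output length is:
len(y) = len(x) + len(h) - 1 = 4 + 5 - 1 = 8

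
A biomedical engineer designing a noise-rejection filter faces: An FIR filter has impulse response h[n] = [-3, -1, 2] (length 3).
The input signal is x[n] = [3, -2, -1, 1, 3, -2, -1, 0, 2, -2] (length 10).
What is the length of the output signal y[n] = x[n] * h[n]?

For linear convolution, the output length is:
len(y) = len(x) + len(h) - 1 = 10 + 3 - 1 = 12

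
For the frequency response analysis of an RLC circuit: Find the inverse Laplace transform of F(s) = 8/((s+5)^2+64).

Standard pair: w/((s+a)^2+w^2) <-> e^(-at)*sin(wt)*u(t)
With a=5, w=8: f(t) = e^(-5t)*sin(8t)*u(t)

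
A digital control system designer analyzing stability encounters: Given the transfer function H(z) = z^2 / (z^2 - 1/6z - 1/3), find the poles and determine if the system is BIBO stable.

Poles are roots of the denominator: z^2 - 1/6z - 1/3 = 0.
Quadratic formula: z = [-(-1/6) +/- sqrt((-1/6)^2 - 4*(-1/3))] / 2
Discriminant = 1/36 + 4/3 = 49/36; sqrt = 7/6.
z = (1/6 +/- 7/6) / 2 => z = 2/3 or z = -1/2.
|p1| = 2/3, |p2| = 1/2.
For BIBO stability, all poles must lie inside the unit circle (|p| < 1).
System is STABLE since both |p| < 1.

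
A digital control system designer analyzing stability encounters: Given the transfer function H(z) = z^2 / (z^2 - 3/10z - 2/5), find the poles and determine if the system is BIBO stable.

Poles are roots of the denominator: z^2 - 3/10z - 2/5 = 0.
Quadratic formula: z = [-(-3/10) +/- sqrt((-3/10)^2 - 4*(-2/5))] / 2
Discriminant = 9/100 + 8/5 = 169/100; sqrt = 13/10.
z = (3/10 +/- 13/10) / 2 => z = 4/5 or z = -1/2.
|p1| = 1/2, |p2| = 4/5.
For BIBO stability, all poles must lie inside the unit circle (|p| < 1).
System is STABLE since both |p| < 1.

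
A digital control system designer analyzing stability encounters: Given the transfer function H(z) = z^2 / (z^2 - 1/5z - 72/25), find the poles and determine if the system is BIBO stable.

Poles are roots of the denominator: z^2 - 1/5z - 72/25 = 0.
Quadratic formula: z = [-(-1/5) +/- sqrt((-1/5)^2 - 4*(-72/25))] / 2
Discriminant = 1/25 + 288/25 = 289/25; sqrt = 17/5.
z = (1/5 +/- 17/5) / 2 => z = 9/5 or z = -8/5.
|p1| = 8/5, |p2| = 9/5.
For BIBO stability, all poles must lie inside the unit circle (|p| < 1).
System is UNSTABLE since at least one |p| >= 1.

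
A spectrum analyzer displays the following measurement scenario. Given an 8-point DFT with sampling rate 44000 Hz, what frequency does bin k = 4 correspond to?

The frequency of DFT bin k is: f_k = k * f_s / N
f_4 = 4 * 44000 / 8 = 22000 Hz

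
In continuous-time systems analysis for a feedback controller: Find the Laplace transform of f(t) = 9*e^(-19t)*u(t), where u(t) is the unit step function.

Standard Laplace transform pair:
e^(-at)*u(t) <-> 1/(s+a)
With a = 19: L{9*e^(-19t)*u(t)} = 9/(s+19), ROC: Re(s) > -19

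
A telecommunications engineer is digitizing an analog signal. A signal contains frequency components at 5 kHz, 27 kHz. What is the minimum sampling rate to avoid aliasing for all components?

The highest frequency component is f_max = 27 kHz.
Nyquist rate = 2 * f_max = 2 * 27 kHz = 54 kHz.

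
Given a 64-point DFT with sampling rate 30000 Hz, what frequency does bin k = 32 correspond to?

The frequency of DFT bin k is: f_k = k * f_s / N
f_32 = 32 * 30000 / 64 = 15000 Hz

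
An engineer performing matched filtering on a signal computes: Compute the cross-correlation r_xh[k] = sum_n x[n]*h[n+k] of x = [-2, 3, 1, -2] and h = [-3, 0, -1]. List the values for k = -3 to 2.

Both sequences indexed from 0 and zero outside their support.
Lags with overlap: k = -3 to 2.
  r_xh[-3] = x[3]*h[0] = 6
  r_xh[-2] = x[2]*h[0] + x[3]*h[1] = -3
  r_xh[-1] = x[1]*h[0] + x[2]*h[1] + x[3]*h[2] = -7
  r_xh[0] = x[0]*h[0] + x[1]*h[1] + x[2]*h[2] = 5
  r_xh[1] = x[0]*h[1] + x[1]*h[2] = -3
  r_xh[2] = x[0]*h[2] = 2
r_xh = [6, -3, -7, 5, -3, 2] (for k = -3, ..., 2)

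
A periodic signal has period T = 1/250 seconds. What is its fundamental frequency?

The fundamental frequency is the reciprocal of the period.
f = 1/T = 1/(1/250) = 250 Hz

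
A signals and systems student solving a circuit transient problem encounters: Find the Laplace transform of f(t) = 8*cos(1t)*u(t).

Standard pair: cos(wt)*u(t) <-> s/(s^2+w^2)
With w = 1: L{8*cos(1t)*u(t)} = 8s/(s^2+1)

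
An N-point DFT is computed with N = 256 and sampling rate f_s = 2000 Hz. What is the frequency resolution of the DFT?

DFT frequency resolution = f_s / N
= 2000 / 256 = 125/16 Hz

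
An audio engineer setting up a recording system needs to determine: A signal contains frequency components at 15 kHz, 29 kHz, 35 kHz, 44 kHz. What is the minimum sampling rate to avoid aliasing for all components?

The highest frequency component is f_max = 44 kHz.
Nyquist rate = 2 * f_max = 2 * 44 kHz = 88 kHz.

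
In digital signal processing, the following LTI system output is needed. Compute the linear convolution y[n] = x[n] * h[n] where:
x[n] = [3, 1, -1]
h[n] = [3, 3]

y[n] = sum_k x[k]*h[n-k]. Output length = len(x) + len(h) - 1 = 3 + 2 - 1 = 4.
y[0] = 3*3 = 9
y[1] = 1*3 + 3*3 = 12
y[2] = -1*3 + 1*3 = 0
y[3] = -1*3 = -3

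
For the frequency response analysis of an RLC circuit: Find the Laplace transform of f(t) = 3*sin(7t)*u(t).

Standard pair: sin(wt)*u(t) <-> w/(s^2+w^2)
With w = 7: L{3*sin(7t)*u(t)} = 21/(s^2+49)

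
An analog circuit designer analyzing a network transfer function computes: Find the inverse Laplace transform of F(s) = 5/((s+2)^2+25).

Standard pair: w/((s+a)^2+w^2) <-> e^(-at)*sin(wt)*u(t)
With a=2, w=5: f(t) = e^(-2t)*sin(5t)*u(t)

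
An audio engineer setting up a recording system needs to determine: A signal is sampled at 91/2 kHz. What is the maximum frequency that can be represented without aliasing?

The maximum frequency that can be represented without aliasing
is the Nyquist frequency: f_max = f_s / 2 = 91/2 kHz / 2 = 91/4 kHz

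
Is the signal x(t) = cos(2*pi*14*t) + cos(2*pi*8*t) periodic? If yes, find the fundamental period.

f1 = 14 Hz, f2 = 8 Hz
Period T1 = 1/14, T2 = 1/8
Ratio T1/T2 = 8/14, which is rational.
The signal is periodic with fundamental period T = 1/GCD(14,8) = 1/2 s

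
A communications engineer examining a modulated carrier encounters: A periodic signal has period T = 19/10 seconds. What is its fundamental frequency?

The fundamental frequency is the reciprocal of the period.
f = 1/T = 1/(19/10) = 10/19 Hz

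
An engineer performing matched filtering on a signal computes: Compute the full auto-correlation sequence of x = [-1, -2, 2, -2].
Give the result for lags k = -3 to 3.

r_xx[k] = sum_m x[m]*x[m+k], indexed from 0, for k = -3 to 3:
  r_xx[-3] = x[3]*x[0] = 2
  r_xx[-2] = x[2]*x[0] + x[3]*x[1] = 2
  r_xx[-1] = x[1]*x[0] + x[2]*x[1] + x[3]*x[2] = -6
  r_xx[0] = x[0]*x[0] + x[1]*x[1] + x[2]*x[2] + x[3]*x[3] = 13
  r_xx[1] = x[0]*x[1] + x[1]*x[2] + x[2]*x[3] = -6
  r_xx[2] = x[0]*x[2] + x[1]*x[3] = 2
  r_xx[3] = x[0]*x[3] = 2
r_xx = [2, 2, -6, 13, -6, 2, 2]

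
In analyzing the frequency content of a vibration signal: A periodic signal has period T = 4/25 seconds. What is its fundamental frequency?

The fundamental frequency is the reciprocal of the period.
f = 1/T = 1/(4/25) = 25/4 Hz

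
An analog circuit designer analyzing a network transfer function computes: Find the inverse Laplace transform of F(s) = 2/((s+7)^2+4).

Standard pair: w/((s+a)^2+w^2) <-> e^(-at)*sin(wt)*u(t)
With a=7, w=2: f(t) = e^(-7t)*sin(2t)*u(t)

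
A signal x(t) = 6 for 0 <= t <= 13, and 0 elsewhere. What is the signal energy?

Energy = integral of |x(t)|^2 dt over the signal duration
= 6^2 * 13 = 36 * 13 = 468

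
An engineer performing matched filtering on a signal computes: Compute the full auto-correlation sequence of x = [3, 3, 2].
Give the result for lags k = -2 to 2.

r_xx[k] = sum_m x[m]*x[m+k], indexed from 0, for k = -2 to 2:
  r_xx[-2] = x[2]*x[0] = 6
  r_xx[-1] = x[1]*x[0] + x[2]*x[1] = 15
  r_xx[0] = x[0]*x[0] + x[1]*x[1] + x[2]*x[2] = 22
  r_xx[1] = x[0]*x[1] + x[1]*x[2] = 15
  r_xx[2] = x[0]*x[2] = 6
r_xx = [6, 15, 22, 15, 6]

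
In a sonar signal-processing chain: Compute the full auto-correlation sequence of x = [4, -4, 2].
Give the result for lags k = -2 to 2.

r_xx[k] = sum_m x[m]*x[m+k], indexed from 0, for k = -2 to 2:
  r_xx[-2] = x[2]*x[0] = 8
  r_xx[-1] = x[1]*x[0] + x[2]*x[1] = -24
  r_xx[0] = x[0]*x[0] + x[1]*x[1] + x[2]*x[2] = 36
  r_xx[1] = x[0]*x[1] + x[1]*x[2] = -24
  r_xx[2] = x[0]*x[2] = 8
r_xx = [8, -24, 36, -24, 8]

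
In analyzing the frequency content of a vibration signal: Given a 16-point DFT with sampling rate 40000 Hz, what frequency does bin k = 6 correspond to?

The frequency of DFT bin k is: f_k = k * f_s / N
f_6 = 6 * 40000 / 16 = 15000 Hz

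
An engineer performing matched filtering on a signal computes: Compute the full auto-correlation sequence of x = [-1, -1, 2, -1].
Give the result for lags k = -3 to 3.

r_xx[k] = sum_m x[m]*x[m+k], indexed from 0, for k = -3 to 3:
  r_xx[-3] = x[3]*x[0] = 1
  r_xx[-2] = x[2]*x[0] + x[3]*x[1] = -1
  r_xx[-1] = x[1]*x[0] + x[2]*x[1] + x[3]*x[2] = -3
  r_xx[0] = x[0]*x[0] + x[1]*x[1] + x[2]*x[2] + x[3]*x[3] = 7
  r_xx[1] = x[0]*x[1] + x[1]*x[2] + x[2]*x[3] = -3
  r_xx[2] = x[0]*x[2] + x[1]*x[3] = -1
  r_xx[3] = x[0]*x[3] = 1
r_xx = [1, -1, -3, 7, -3, -1, 1]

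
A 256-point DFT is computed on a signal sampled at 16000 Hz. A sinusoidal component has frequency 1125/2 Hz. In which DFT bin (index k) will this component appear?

DFT frequency resolution = f_s/N = 16000/256 = 125/2 Hz
Bin index k = f_signal / resolution = 1125/2 / 125/2 = 9
The signal frequency 1125/2 Hz falls in DFT bin k = 9.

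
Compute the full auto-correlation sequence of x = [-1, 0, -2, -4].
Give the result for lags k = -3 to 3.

r_xx[k] = sum_m x[m]*x[m+k], indexed from 0, for k = -3 to 3:
  r_xx[-3] = x[3]*x[0] = 4
  r_xx[-2] = x[2]*x[0] + x[3]*x[1] = 2
  r_xx[-1] = x[1]*x[0] + x[2]*x[1] + x[3]*x[2] = 8
  r_xx[0] = x[0]*x[0] + x[1]*x[1] + x[2]*x[2] + x[3]*x[3] = 21
  r_xx[1] = x[0]*x[1] + x[1]*x[2] + x[2]*x[3] = 8
  r_xx[2] = x[0]*x[2] + x[1]*x[3] = 2
  r_xx[3] = x[0]*x[3] = 4
r_xx = [4, 2, 8, 21, 8, 2, 4]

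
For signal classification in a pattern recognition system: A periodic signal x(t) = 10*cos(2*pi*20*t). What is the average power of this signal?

Average power of A*cos(wt) is A^2/2.
P = 10^2 / 2 = 100/2 = 50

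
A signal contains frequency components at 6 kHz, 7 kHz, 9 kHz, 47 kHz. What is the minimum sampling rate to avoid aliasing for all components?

The highest frequency component is f_max = 47 kHz.
Nyquist rate = 2 * f_max = 2 * 47 kHz = 94 kHz.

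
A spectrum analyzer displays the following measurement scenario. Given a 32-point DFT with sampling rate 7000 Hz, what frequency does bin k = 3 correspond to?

The frequency of DFT bin k is: f_k = k * f_s / N
f_3 = 3 * 7000 / 32 = 2625/4 Hz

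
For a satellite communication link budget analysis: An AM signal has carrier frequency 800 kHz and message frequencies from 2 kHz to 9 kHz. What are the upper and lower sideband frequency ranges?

Upper sideband (USB) = fc + [fm_low, fm_high] = 800 + [2, 9] = [802, 809] kHz
Lower sideband (LSB) = fc - [fm_high, fm_low] = 800 - [9, 2] = [791, 798] kHz
Total occupied spectrum: 791 kHz to 809 kHz (plus carrier at 800 kHz)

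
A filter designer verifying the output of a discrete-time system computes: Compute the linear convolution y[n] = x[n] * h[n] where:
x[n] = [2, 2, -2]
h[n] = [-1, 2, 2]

y[n] = sum_k x[k]*h[n-k]. Output length = len(x) + len(h) - 1 = 3 + 3 - 1 = 5.
y[0] = 2*-1 = -2
y[1] = 2*-1 + 2*2 = 2
y[2] = -2*-1 + 2*2 + 2*2 = 10
y[3] = -2*2 + 2*2 = 0
y[4] = -2*2 = -4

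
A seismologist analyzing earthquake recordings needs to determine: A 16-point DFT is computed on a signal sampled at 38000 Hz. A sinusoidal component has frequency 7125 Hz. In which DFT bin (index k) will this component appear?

DFT frequency resolution = f_s/N = 38000/16 = 2375 Hz
Bin index k = f_signal / resolution = 7125 / 2375 = 3
The signal frequency 7125 Hz falls in DFT bin k = 3.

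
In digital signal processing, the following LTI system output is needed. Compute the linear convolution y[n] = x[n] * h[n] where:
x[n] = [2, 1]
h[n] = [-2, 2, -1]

y[n] = sum_k x[k]*h[n-k]. Output length = len(x) + len(h) - 1 = 2 + 3 - 1 = 4.
y[0] = 2*-2 = -4
y[1] = 1*-2 + 2*2 = 2
y[2] = 1*2 + 2*-1 = 0
y[3] = 1*-1 = -1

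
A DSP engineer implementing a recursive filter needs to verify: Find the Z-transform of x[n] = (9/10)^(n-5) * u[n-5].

Time-shifting property: if X(z) = Z{x[n]}, then Z{x[n-d]} = z^(-d) * X(z)
X(z) = z/(z - 9/10) for x[n] = (9/10)^n * u[n]
Z{x[n-5]} = z^(-5) * z/(z - 9/10) = z^(-4)/(z - 9/10)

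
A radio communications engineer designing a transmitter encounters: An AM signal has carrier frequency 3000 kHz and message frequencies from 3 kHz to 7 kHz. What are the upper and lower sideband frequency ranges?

Upper sideband (USB) = fc + [fm_low, fm_high] = 3000 + [3, 7] = [3003, 3007] kHz
Lower sideband (LSB) = fc - [fm_high, fm_low] = 3000 - [7, 3] = [2993, 2997] kHz
Total occupied spectrum: 2993 kHz to 3007 kHz (plus carrier at 3000 kHz)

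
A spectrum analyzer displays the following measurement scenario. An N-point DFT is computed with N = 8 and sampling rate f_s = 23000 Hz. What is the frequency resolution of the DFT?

DFT frequency resolution = f_s / N
= 23000 / 8 = 2875 Hz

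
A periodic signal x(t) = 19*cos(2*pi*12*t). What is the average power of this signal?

Average power of A*cos(wt) is A^2/2.
P = 19^2 / 2 = 361/2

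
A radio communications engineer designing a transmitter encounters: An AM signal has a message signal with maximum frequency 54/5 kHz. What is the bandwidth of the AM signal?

In AM (double-sideband), the bandwidth is twice the message frequency.
BW = 2 * f_m = 2 * 54/5 kHz = 108/5 kHz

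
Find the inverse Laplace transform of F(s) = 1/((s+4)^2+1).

Standard pair: w/((s+a)^2+w^2) <-> e^(-at)*sin(wt)*u(t)
With a=4, w=1: f(t) = e^(-4t)*sin(t)*u(t)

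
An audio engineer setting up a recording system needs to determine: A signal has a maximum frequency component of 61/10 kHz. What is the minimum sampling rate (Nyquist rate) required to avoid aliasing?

By the Nyquist-Shannon sampling theorem,
the minimum sampling rate (Nyquist rate) must be at least 2 * f_max.
Nyquist rate = 2 * 61/10 kHz = 61/5 kHz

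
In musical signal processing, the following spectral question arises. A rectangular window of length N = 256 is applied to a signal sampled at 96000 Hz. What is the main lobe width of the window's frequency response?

For a rectangular window of length N,
the main lobe width in frequency is 2*f_s/N.
= 2*96000/256 = 750 Hz
This determines the minimum frequency separation for resolving two sinusoids.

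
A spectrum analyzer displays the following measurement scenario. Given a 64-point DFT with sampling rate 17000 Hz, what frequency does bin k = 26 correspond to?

The frequency of DFT bin k is: f_k = k * f_s / N
f_26 = 26 * 17000 / 64 = 27625/4 Hz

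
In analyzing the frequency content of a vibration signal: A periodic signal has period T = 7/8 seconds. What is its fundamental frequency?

The fundamental frequency is the reciprocal of the period.
f = 1/T = 1/(7/8) = 8/7 Hz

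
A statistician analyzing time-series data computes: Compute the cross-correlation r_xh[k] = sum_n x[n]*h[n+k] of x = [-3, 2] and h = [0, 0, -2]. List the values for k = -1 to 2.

Both sequences indexed from 0 and zero outside their support.
Lags with overlap: k = -1 to 2.
  r_xh[-1] = x[1]*h[0] = 0
  r_xh[0] = x[0]*h[0] + x[1]*h[1] = 0
  r_xh[1] = x[0]*h[1] + x[1]*h[2] = -4
  r_xh[2] = x[0]*h[2] = 6
r_xh = [0, 0, -4, 6] (for k = -1, ..., 2)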